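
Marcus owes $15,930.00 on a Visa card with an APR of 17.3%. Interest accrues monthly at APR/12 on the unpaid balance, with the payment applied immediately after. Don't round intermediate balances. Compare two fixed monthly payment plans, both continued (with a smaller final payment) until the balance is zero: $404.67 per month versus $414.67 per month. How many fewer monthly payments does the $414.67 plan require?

Monthly rate r = 17.3%/12 = 1.44167% = 0.0144167.
At $404.67/mo: n = ⌈−ln(1 − rB₀/P)/ln(1+r)⌉ = 59 payments (last $227.39); total interest = total paid − $15,930.00 = $7,768.25.
At $414.67/mo: 57 payments (last $159.76); total interest $7,451.28.
Payments saved = 59 − 57 = 2.

2 fewer payments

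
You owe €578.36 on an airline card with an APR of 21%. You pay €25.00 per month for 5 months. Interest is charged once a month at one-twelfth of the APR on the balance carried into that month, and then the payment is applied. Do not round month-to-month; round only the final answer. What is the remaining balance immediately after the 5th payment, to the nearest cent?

Monthly rate r = 21%/12 = 1.75% = 0.0175.
Each month: B ← B·(1+r) − €25.00.
Month 1: interest €10.12; balance after payment €563.48.
Month 2: interest €9.86; balance after payment €548.34.
Month 3: interest €9.60; balance after payment €532.94.
Month 4: interest €9.33; balance after payment €517.26.
Month 5: interest €9.05; balance after payment €501.32.

€501.32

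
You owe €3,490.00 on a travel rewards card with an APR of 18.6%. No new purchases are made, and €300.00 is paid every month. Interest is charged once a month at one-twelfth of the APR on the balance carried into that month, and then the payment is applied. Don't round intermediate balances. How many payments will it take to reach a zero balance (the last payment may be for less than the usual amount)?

13 payments

Monthly rate r = 18.6%/12 = 1.55% = 0.0155.
Recurrence: B ← B·(1+r) − €300.00.
Month 1: interest €54.10; balance after payment €3,244.09.
Month 2: interest €50.28; balance after payment €2,994.38.
Closed form: n = −ln(1 − rB₀/P)/ln(1+r) = −ln(0.81968)/ln(1.0155) ≈ 12.927, so the balance reaches zero during payment 13.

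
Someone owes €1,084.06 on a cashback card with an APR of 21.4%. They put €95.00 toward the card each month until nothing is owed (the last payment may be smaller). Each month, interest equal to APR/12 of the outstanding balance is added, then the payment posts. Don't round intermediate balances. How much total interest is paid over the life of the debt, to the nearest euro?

€139

Monthly rate r = 21.4%/12 = 1.78333% = 0.0178333.
Payoff takes n = ⌈−ln(1 − rB₀/P)/ln(1+r)⌉ = ⌈12.872⌉ = 13 payments; the last is €82.93.
Total paid = 12·€95.00 + €82.93 = €1,222.93.
Total interest = total paid − principal = €1,222.93 − €1,084.06 = €138.87.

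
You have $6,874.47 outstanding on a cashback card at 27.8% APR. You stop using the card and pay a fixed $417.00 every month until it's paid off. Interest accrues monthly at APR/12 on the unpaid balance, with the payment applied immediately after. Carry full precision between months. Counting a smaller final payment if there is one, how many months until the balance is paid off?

22 months

Monthly rate r = 27.8%/12 = 2.31667% = 0.0231667.
Recurrence: B ← B·(1+r) − $417.00.
Month 1: interest $159.26; balance after payment $6,616.73.
Month 2: interest $153.29; balance after payment $6,353.02.
Closed form: n = −ln(1 − rB₀/P)/ln(1+r) = −ln(0.61808)/ln(1.02317) ≈ 21.008, so the balance reaches zero during payment 22.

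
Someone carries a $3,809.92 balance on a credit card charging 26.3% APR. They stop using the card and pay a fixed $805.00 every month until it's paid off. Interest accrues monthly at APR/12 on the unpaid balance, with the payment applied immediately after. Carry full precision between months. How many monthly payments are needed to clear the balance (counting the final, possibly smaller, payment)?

6 months

Monthly rate r = 26.3%/12 = 2.19167% = 0.0219167.
Recurrence: B ← B·(1+r) − $805.00.
Month 1: interest $83.50; balance after payment $3,088.42.
Month 2: interest $67.69; balance after payment $2,351.11.
Month 3: interest $51.53; balance after payment $1,597.64.
Month 4: interest $35.01; balance after payment $827.65.
Month 5: interest $18.14; balance after payment $40.79.
Month 6: interest $0.89; balance after payment $0.00.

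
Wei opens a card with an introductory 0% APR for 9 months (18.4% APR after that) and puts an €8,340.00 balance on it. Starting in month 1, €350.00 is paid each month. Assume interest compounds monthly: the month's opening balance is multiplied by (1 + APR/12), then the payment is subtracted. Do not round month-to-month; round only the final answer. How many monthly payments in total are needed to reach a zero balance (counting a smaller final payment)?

26 months

Promo months 1–9 at r₀ = 0%/12 = 0; months 10+ at r₁ = 18.4%/12 = 0.0153333.
After month 9 (no interest yet): B = €8,340.00 − 9·€350.00 = €5,190.00.
Then at r₁ with €350.00/mo: n₂ = −ln(1 − r₁·B/P)/ln(1+r₁) ≈ 16.95 → 17 more payments.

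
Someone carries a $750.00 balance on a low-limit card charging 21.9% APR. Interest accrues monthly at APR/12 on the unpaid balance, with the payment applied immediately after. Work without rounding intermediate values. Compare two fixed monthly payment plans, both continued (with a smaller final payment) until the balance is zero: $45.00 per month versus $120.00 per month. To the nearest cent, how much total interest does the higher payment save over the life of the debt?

$98.54

Monthly rate r = 21.9%/12 = 1.825% = 0.01825.
At $45.00/mo: n = ⌈−ln(1 − rB₀/P)/ln(1+r)⌉ = 21 payments (last $2.35); total interest = total paid − $750.00 = $152.35.
At $120.00/mo: 7 payments (last $83.81); total interest $53.81.
Interest saved = $152.35 − $53.81 = $98.54.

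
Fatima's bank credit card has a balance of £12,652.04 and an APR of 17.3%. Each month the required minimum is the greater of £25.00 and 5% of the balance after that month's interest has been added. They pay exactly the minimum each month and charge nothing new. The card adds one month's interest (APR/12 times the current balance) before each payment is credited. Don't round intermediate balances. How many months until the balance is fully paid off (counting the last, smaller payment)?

112 months

Monthly rate r = 17.3%/12 = 1.44167% = 0.0144167.
While 5% of the post-interest balance exceeds £25.00, each month B ← (B·(1+r))·(1 − 0.05), i.e. B shrinks by the factor (1+r)·0.95 = 0.9637.
This holds for months 1–88. Entering month 89 the balance is £488.52; 5% of the post-interest balance is now below £25.00, so the flat £25.00 minimum applies from here.
From month 89 a fixed £25.00 at rate r clears £488.52 in 24 more payments. Total: 88 + 24 = 112 months.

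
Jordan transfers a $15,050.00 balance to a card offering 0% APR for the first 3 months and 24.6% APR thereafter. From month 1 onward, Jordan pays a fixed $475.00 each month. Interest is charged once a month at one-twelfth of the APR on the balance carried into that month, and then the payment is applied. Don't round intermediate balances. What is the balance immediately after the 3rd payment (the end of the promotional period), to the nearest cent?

$13,625.00

Promo months 1–3 at r₀ = 0%/12 = 0; months 4+ at r₁ = 24.6%/12 = 0.0205.
After month 3 (no interest yet): B = $15,050.00 − 3·$475.00 = $13,625.00.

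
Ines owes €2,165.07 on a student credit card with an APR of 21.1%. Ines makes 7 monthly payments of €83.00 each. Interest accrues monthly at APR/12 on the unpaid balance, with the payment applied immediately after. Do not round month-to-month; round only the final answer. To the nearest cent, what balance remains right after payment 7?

€1,833.47

Monthly rate r = 21.1%/12 = 1.75833% = 0.0175833.
Each month: B ← B·(1+r) − €83.00.
Month 1: interest €38.07; balance after payment €2,120.14.
Month 2: interest €37.28; balance after payment €2,074.42.
Month 3: interest €36.48; balance after payment €2,027.89.
Month 4: interest €35.66; balance after payment €1,980.55.
Month 5: interest €34.82; balance after payment €1,932.38.
Month 6: interest €33.98; balance after payment €1,883.35.
Month 7: interest €33.12; balance after payment €1,833.47.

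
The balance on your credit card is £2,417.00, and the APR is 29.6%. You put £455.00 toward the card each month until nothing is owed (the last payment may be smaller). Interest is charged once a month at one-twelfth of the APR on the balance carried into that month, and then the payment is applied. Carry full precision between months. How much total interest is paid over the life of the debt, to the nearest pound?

£207

Monthly rate r = 29.6%/12 = 2.46667% = 0.0246667.
Payoff takes n = ⌈−ln(1 − rB₀/P)/ln(1+r)⌉ = ⌈5.764⌉ = 6 payments; the last is £348.52.
Total paid = 5·£455.00 + £348.52 = £2,623.52.
Total interest = total paid − principal = £2,623.52 − £2,417.00 = £206.52.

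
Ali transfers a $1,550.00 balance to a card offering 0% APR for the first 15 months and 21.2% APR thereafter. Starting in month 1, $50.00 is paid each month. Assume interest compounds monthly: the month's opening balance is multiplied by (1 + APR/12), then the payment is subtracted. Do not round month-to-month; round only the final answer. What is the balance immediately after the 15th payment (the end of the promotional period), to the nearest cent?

$800.00

Promo months 1–15 at r₀ = 0%/12 = 0; months 16+ at r₁ = 21.2%/12 = 0.0176667.
After month 15 (no interest yet): B = $1,550.00 − 15·$50.00 = $800.00.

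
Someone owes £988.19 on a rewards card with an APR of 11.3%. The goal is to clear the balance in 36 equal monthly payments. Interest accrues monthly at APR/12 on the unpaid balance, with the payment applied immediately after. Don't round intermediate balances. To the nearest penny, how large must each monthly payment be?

£32.49

Monthly rate r = 11.3%/12 = 0.941667% = 0.00941667.
Level-payment amortization: P = B₀·r / (1 − (1+r)^(−n)) = 988.19·0.00941667 / (1 − 1.00942^(−36)).
Denominator 1 − (1+r)^(−36) = 0.286386532.
P = 9.30546 / 0.286386532 ≈ 32.49.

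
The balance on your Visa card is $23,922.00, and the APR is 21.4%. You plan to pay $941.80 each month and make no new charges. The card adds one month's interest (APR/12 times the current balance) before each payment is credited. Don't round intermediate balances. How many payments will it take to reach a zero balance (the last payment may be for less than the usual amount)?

35 payments

Monthly rate r = 21.4%/12 = 1.78333% = 0.0178333.
Recurrence: B ← B·(1+r) − $941.80.
Month 1: interest $426.61; balance after payment $23,406.81.
Month 2: interest $417.42; balance after payment $22,882.43.
Closed form: n = −ln(1 − rB₀/P)/ln(1+r) = −ln(0.54703)/ln(1.01783) ≈ 34.128, so the balance reaches zero during payment 35.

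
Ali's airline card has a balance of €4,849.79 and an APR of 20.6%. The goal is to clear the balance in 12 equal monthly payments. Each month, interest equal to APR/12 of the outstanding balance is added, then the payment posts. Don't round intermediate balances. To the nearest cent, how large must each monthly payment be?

€450.65

Monthly rate r = 20.6%/12 = 1.71667% = 0.0171667.
Level-payment amortization: P = B₀·r / (1 − (1+r)^(−n)) = 4849.79·0.0171667 / (1 − 1.01717^(−12)).
Denominator 1 − (1+r)^(−12) = 0.184742946.
P = 83.2547 / 0.184742946 ≈ 450.65.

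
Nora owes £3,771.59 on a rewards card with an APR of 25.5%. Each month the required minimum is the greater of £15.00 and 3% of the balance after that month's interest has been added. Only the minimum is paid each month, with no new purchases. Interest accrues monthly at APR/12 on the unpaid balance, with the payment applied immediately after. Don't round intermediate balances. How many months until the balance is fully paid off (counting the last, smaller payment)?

Monthly rate r = 25.5%/12 = 2.125% = 0.02125.
While 3% of the post-interest balance exceeds £15.00, each month B ← (B·(1+r))·(1 − 0.03), i.e. B shrinks by the factor (1+r)·0.97 = 0.99061.
This holds for months 1–217. Entering month 218 the balance is £487.14; 3% of the post-interest balance is now below £15.00, so the flat £15.00 minimum applies from here.
From month 218 a fixed £15.00 at rate r clears £487.14 in 56 more payments. Total: 217 + 56 = 273 months.

273 months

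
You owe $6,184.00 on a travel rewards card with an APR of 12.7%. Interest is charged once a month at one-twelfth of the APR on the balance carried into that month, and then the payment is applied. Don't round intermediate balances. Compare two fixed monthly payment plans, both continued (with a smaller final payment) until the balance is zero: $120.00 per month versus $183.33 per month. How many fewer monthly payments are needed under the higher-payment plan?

33 fewer payments

Monthly rate r = 12.7%/12 = 1.05833% = 0.0105833.
At $120.00/mo: n = ⌈−ln(1 − rB₀/P)/ln(1+r)⌉ = 75 payments (last $105.77); total interest = total paid − $6,184.00 = $2,801.77.
At $183.33/mo: 42 payments (last $173.52); total interest $1,506.05.
Payments saved = 75 − 42 = 33.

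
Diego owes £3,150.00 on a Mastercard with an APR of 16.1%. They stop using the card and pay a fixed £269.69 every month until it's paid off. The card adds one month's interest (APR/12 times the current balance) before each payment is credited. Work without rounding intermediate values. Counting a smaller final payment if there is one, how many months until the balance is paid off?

Monthly rate r = 16.1%/12 = 1.34167% = 0.0134167.
Recurrence: B ← B·(1+r) − £269.69.
Month 1: interest £42.26; balance after payment £2,922.57.
Month 2: interest £39.21; balance after payment £2,692.09.
Closed form: n = −ln(1 − rB₀/P)/ln(1+r) = −ln(0.84329)/ln(1.01342) ≈ 12.789, so the balance reaches zero during payment 13.

13 payments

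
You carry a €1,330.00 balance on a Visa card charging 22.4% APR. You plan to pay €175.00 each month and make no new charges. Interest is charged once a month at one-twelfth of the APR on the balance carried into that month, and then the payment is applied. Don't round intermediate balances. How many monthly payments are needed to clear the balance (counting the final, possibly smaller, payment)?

Monthly rate r = 22.4%/12 = 1.86667% = 0.0186667.
Recurrence: B ← B·(1+r) − €175.00.
Month 1: interest €24.83; balance after payment €1,179.83.
Month 2: interest €22.02; balance after payment €1,026.85.
Closed form: n = −ln(1 − rB₀/P)/ln(1+r) = −ln(0.85813)/ln(1.01867) ≈ 8.272, so the balance reaches zero during payment 9.

9 months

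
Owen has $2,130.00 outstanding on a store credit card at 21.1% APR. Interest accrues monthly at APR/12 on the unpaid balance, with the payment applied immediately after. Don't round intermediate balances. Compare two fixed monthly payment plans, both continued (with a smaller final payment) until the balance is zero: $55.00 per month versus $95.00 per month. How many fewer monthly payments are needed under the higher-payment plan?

37 fewer payments

Monthly rate r = 21.1%/12 = 1.75833% = 0.0175833.
At $55.00/mo: n = ⌈−ln(1 − rB₀/P)/ln(1+r)⌉ = 66 payments (last $29.90); total interest = total paid − $2,130.00 = $1,474.90.
At $95.00/mo: 29 payments (last $72.16); total interest $602.16.
Payments saved = 66 − 29 = 37.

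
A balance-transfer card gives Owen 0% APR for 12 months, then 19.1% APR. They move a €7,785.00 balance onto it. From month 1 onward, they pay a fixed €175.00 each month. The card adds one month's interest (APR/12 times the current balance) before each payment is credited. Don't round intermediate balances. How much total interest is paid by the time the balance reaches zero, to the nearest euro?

€2,381

Promo months 1–12 at r₀ = 0%/12 = 0; months 13+ at r₁ = 19.1%/12 = 0.0159167.
After month 12 (no interest yet): B = €7,785.00 − 12·€175.00 = €5,685.00.
Then at r₁ with €175.00/mo: n₂ = −ln(1 − r₁·B/P)/ln(1+r₁) ≈ 46.09 → 47 more payments.
Total paid = 58·€175.00 + €16.42 = €10,166.42; interest = €10,166.42 − €7,785.00 = €2,381.42.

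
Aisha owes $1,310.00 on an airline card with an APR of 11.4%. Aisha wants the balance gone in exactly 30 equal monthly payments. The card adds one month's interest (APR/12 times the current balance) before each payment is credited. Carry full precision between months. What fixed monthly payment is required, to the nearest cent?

$50.39

Monthly rate r = 11.4%/12 = 0.95% = 0.0095.
Level-payment amortization: P = B₀·r / (1 − (1+r)^(−n)) = 1310.00·0.0095 / (1 − 1.0095^(−30)).
Denominator 1 − (1+r)^(−30) = 0.246973428.
P = 12.445 / 0.246973428 ≈ 50.39.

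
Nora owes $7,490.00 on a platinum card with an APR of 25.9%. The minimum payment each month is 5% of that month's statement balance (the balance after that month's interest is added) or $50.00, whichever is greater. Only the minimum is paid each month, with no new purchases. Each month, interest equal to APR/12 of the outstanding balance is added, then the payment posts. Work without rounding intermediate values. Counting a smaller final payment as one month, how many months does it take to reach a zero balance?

94 months

Monthly rate r = 25.9%/12 = 2.15833% = 0.0215833.
While 5% of the post-interest balance exceeds $50.00, each month B ← (B·(1+r))·(1 − 0.05), i.e. B shrinks by the factor (1+r)·0.95 = 0.9705.
This holds for months 1–68. Entering month 69 the balance is $977.92; 5% of the post-interest balance is now below $50.00, so the flat $50.00 minimum applies from here.
From month 69 a fixed $50.00 at rate r clears $977.92 in 26 more payments. Total: 68 + 26 = 94 months.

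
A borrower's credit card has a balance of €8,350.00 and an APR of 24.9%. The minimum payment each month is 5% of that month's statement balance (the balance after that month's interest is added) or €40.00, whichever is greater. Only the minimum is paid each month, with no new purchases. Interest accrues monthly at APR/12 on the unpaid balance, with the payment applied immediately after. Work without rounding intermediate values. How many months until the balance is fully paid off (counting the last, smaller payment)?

103 months

Monthly rate r = 24.9%/12 = 2.075% = 0.02075.
While 5% of the post-interest balance exceeds €40.00, each month B ← (B·(1+r))·(1 − 0.05), i.e. B shrinks by the factor (1+r)·0.95 = 0.96971.
This holds for months 1–77. Entering month 78 the balance is €781.98; 5% of the post-interest balance is now below €40.00, so the flat €40.00 minimum applies from here.
From month 78 a fixed €40.00 at rate r clears €781.98 in 26 more payments. Total: 77 + 26 = 103 months.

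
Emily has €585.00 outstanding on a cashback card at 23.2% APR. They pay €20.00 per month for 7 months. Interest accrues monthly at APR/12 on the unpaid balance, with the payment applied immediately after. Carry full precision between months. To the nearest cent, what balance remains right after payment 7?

Monthly rate r = 23.2%/12 = 1.93333% = 0.0193333.
Each month: B ← B·(1+r) − €20.00.
Month 1: interest €11.31; balance after payment €576.31.
Month 2: interest €11.14; balance after payment €567.45.
Month 3: interest €10.97; balance after payment €558.42.
Month 4: interest €10.80; balance after payment €549.22.
Month 5: interest €10.62; balance after payment €539.84.
Month 6: interest €10.44; balance after payment €530.27.
Month 7: interest €10.25; balance after payment €520.53.

€520.53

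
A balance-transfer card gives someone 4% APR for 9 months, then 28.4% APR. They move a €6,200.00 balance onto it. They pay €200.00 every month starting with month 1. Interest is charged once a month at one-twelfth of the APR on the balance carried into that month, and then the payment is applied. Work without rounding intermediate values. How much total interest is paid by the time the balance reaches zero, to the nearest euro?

Promo months 1–9 at r₀ = 4%/12 = 0.00333333; months 10+ at r₁ = 28.4%/12 = 0.0236667.
After month 9: iterate B ← B·(1+r₀) − €200.00 for 9 months → €4,564.31.
Then at r₁ with €200.00/mo: n₂ = −ln(1 − r₁·B/P)/ln(1+r₁) ≈ 33.21 → 34 more payments.
Total paid = 42·€200.00 + €42.00 = €8,442.00; interest = €8,442.00 − €6,200.00 = €2,242.00.

€2,242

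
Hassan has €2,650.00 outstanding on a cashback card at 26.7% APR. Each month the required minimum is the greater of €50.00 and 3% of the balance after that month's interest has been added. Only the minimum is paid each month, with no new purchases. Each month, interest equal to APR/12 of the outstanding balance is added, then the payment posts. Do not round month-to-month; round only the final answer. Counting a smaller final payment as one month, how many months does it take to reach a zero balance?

117 months

Monthly rate r = 26.7%/12 = 2.225% = 0.02225.
While 3% of the post-interest balance exceeds €50.00, each month B ← (B·(1+r))·(1 − 0.03), i.e. B shrinks by the factor (1+r)·0.97 = 0.99158.
This holds for months 1–58. Entering month 59 the balance is €1,623.00; 3% of the post-interest balance is now below €50.00, so the flat €50.00 minimum applies from here.
From month 59 a fixed €50.00 at rate r clears €1,623.00 in 59 more payments. Total: 58 + 59 = 117 months.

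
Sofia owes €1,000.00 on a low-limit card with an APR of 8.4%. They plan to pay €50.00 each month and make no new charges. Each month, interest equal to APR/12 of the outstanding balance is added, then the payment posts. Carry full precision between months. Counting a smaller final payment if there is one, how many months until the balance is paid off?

Monthly rate r = 8.4%/12 = 0.7% = 0.007.
Recurrence: B ← B·(1+r) − €50.00.
Month 1: interest €7.00; balance after payment €957.00.
Month 2: interest €6.70; balance after payment €913.70.
Closed form: n = −ln(1 − rB₀/P)/ln(1+r) = −ln(0.86)/ln(1.007) ≈ 21.621, so the balance reaches zero during payment 22.

22 payments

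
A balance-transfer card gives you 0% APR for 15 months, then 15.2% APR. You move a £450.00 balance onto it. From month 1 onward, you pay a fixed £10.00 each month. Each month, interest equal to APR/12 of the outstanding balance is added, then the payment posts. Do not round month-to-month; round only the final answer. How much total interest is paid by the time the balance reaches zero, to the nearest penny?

£79.78

Promo months 1–15 at r₀ = 0%/12 = 0; months 16+ at r₁ = 15.2%/12 = 0.0126667.
After month 15 (no interest yet): B = £450.00 − 15·£10.00 = £300.00.
Then at r₁ with £10.00/mo: n₂ = −ln(1 − r₁·B/P)/ln(1+r₁) ≈ 37.98 → 38 more payments.
Total paid = 52·£10.00 + £9.78 = £529.78; interest = £529.78 − £450.00 = £79.78.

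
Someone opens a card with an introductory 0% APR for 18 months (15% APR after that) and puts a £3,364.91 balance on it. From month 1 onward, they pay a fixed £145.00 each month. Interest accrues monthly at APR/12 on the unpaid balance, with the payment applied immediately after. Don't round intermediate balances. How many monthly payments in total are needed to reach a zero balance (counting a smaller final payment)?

Promo months 1–18 at r₀ = 0%/12 = 0; months 19+ at r₁ = 15%/12 = 0.0125.
After month 18 (no interest yet): B = £3,364.91 − 18·£145.00 = £754.91.
Then at r₁ with £145.00/mo: n₂ = −ln(1 − r₁·B/P)/ln(1+r₁) ≈ 5.42 → 6 more payments.

24 months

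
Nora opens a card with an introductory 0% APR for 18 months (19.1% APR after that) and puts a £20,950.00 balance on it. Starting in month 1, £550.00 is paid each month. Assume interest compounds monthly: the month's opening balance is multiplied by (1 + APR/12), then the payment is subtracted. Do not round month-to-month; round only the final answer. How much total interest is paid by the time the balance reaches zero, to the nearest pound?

£2,372

Promo months 1–18 at r₀ = 0%/12 = 0; months 19+ at r₁ = 19.1%/12 = 0.0159167.
After month 18 (no interest yet): B = £20,950.00 − 18·£550.00 = £11,050.00.
Then at r₁ with £550.00/mo: n₂ = −ln(1 − r₁·B/P)/ln(1+r₁) ≈ 24.40 → 25 more payments.
Total paid = 42·£550.00 + £222.13 = £23,322.13; interest = £23,322.13 − £20,950.00 = £2,372.13.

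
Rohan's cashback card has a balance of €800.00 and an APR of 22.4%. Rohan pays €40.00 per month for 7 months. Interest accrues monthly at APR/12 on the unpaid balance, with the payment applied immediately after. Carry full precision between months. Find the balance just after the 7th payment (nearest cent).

€614.40

Monthly rate r = 22.4%/12 = 1.86667% = 0.0186667.
Each month: B ← B·(1+r) − €40.00.
Month 1: interest €14.93; balance after payment €774.93.
Month 2: interest €14.47; balance after payment €749.40.
Month 3: interest €13.99; balance after payment €723.39.
Month 4: interest €13.50; balance after payment €696.89.
Month 5: interest €13.01; balance after payment €669.90.
Month 6: interest €12.50; balance after payment €642.40.
Month 7: interest €11.99; balance after payment €614.40.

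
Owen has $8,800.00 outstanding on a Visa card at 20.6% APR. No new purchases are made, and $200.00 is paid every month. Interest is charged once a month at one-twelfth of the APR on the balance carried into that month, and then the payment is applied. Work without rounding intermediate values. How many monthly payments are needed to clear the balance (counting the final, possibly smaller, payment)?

83 payments

Monthly rate r = 20.6%/12 = 1.71667% = 0.0171667.
Recurrence: B ← B·(1+r) − $200.00.
Month 1: interest $151.07; balance after payment $8,751.07.
Month 2: interest $150.23; balance after payment $8,701.29.
Closed form: n = −ln(1 − rB₀/P)/ln(1+r) = −ln(0.24467)/ln(1.01717) ≈ 82.713, so the balance reaches zero during payment 83.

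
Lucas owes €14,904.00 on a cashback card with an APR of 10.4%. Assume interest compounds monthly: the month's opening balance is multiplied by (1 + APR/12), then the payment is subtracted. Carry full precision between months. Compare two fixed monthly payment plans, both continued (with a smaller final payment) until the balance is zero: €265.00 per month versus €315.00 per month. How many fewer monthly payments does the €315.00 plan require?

16 fewer payments

Monthly rate r = 10.4%/12 = 0.866667% = 0.00866667.
At €265.00/mo: n = ⌈−ln(1 − rB₀/P)/ln(1+r)⌉ = 78 payments (last €118.60); total interest = total paid − €14,904.00 = €5,619.60.
At €315.00/mo: 62 payments (last €49.12); total interest €4,360.12.
Payments saved = 78 − 62 = 16.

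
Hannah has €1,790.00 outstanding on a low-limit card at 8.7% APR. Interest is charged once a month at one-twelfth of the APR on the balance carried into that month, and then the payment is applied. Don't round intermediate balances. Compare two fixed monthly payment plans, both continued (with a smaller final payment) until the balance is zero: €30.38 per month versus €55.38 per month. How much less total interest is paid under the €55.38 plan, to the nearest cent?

Monthly rate r = 8.7%/12 = 0.725% = 0.00725.
At €30.38/mo: n = ⌈−ln(1 − rB₀/P)/ln(1+r)⌉ = 78 payments (last €3.94); total interest = total paid − €1,790.00 = €553.20.
At €55.38/mo: 37 payments (last €53.31); total interest €256.99.
Interest saved = €553.20 − €256.99 = €296.21.

€296.21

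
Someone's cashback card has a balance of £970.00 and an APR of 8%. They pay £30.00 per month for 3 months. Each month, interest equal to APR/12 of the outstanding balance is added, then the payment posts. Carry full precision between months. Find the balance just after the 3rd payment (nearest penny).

Monthly rate r = 8%/12 = 0.666667% = 0.00666667.
Each month: B ← B·(1+r) − £30.00.
Month 1: interest £6.47; balance after payment £946.47.
Month 2: interest £6.31; balance after payment £922.78.
Month 3: interest £6.15; balance after payment £898.93.

£898.93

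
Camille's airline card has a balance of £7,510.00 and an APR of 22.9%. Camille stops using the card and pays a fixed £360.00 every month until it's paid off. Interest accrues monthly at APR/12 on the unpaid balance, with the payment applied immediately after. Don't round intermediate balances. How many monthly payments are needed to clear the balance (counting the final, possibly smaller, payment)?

Monthly rate r = 22.9%/12 = 1.90833% = 0.0190833.
Recurrence: B ← B·(1+r) − £360.00.
Month 1: interest £143.32; balance after payment £7,293.32.
Month 2: interest £139.18; balance after payment £7,072.50.
Closed form: n = −ln(1 − rB₀/P)/ln(1+r) = −ln(0.6019)/ln(1.01908) ≈ 26.855, so the balance reaches zero during payment 27.

27 payments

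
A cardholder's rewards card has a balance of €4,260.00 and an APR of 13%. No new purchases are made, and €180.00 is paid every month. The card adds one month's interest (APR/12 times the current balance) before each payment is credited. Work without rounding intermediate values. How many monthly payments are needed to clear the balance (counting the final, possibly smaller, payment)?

Monthly rate r = 13%/12 = 1.08333% = 0.0108333.
Recurrence: B ← B·(1+r) − €180.00.
Month 1: interest €46.15; balance after payment €4,126.15.
Month 2: interest €44.70; balance after payment €3,990.85.
Closed form: n = −ln(1 − rB₀/P)/ln(1+r) = −ln(0.74361)/ln(1.01083) ≈ 27.493, so the balance reaches zero during payment 28.

28 payments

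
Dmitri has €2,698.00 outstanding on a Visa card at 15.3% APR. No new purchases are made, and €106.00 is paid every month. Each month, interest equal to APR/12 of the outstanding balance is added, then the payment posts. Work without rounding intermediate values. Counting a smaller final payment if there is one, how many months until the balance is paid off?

31 payments

Monthly rate r = 15.3%/12 = 1.275% = 0.01275.
Recurrence: B ← B·(1+r) − €106.00.
Month 1: interest €34.40; balance after payment €2,626.40.
Month 2: interest €33.49; balance after payment €2,553.89.
Closed form: n = −ln(1 − rB₀/P)/ln(1+r) = −ln(0.67548)/ln(1.01275) ≈ 30.967, so the balance reaches zero during payment 31.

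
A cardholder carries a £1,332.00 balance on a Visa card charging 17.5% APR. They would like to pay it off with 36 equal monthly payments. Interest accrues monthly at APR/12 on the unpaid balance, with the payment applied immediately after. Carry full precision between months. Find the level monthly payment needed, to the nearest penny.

Monthly rate r = 17.5%/12 = 1.45833% = 0.0145833.
Level-payment amortization: P = B₀·r / (1 − (1+r)^(−n)) = 1332.00·0.0145833 / (1 − 1.01458^(−36)).
Denominator 1 − (1+r)^(−36) = 0.406197609.
P = 19.425 / 0.406197609 ≈ 47.82.

£47.82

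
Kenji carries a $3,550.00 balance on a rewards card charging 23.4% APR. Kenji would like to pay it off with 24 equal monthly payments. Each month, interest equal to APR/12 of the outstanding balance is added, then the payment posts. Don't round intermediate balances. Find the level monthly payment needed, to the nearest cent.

$186.63

Monthly rate r = 23.4%/12 = 1.95% = 0.0195.
Level-payment amortization: P = B₀·r / (1 − (1+r)^(−n)) = 3550.00·0.0195 / (1 − 1.0195^(−24)).
Denominator 1 − (1+r)^(−24) = 0.370919132.
P = 69.225 / 0.370919132 ≈ 186.63.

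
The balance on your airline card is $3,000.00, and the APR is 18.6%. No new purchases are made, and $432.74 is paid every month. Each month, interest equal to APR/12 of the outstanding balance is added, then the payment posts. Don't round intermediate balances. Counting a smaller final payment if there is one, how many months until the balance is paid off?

Monthly rate r = 18.6%/12 = 1.55% = 0.0155.
Recurrence: B ← B·(1+r) − $432.74.
Month 1: interest $46.50; balance after payment $2,613.76.
Month 2: interest $40.51; balance after payment $2,221.53.
Closed form: n = −ln(1 − rB₀/P)/ln(1+r) = −ln(0.89255)/ln(1.0155) ≈ 7.391, so the balance reaches zero during payment 8.

8 payments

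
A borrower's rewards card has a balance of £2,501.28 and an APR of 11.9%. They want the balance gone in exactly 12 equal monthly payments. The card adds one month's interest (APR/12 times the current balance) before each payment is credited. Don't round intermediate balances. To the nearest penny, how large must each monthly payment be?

£222.12

Monthly rate r = 11.9%/12 = 0.991667% = 0.00991667.
Level-payment amortization: P = B₀·r / (1 − (1+r)^(−n)) = 2501.28·0.00991667 / (1 − 1.00992^(−12)).
Denominator 1 − (1+r)^(−12) = 0.111671641.
P = 24.8044 / 0.111671641 ≈ 222.12.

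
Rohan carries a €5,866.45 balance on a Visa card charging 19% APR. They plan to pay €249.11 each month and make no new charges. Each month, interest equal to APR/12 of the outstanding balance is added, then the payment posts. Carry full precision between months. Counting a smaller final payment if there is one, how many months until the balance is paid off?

30 months

Monthly rate r = 19%/12 = 1.58333% = 0.0158333.
Recurrence: B ← B·(1+r) − €249.11.
Month 1: interest €92.89; balance after payment €5,710.23.
Month 2: interest €90.41; balance after payment €5,551.53.
Closed form: n = −ln(1 − rB₀/P)/ln(1+r) = −ln(0.62713)/ln(1.01583) ≈ 29.702, so the balance reaches zero during payment 30.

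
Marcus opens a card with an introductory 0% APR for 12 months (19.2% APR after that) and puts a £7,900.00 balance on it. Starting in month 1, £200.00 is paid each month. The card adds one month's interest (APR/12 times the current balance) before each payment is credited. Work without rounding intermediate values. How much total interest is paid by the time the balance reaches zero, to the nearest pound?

£1,806

Promo months 1–12 at r₀ = 0%/12 = 0; months 13+ at r₁ = 19.2%/12 = 0.016.
After month 12 (no interest yet): B = £7,900.00 − 12·£200.00 = £5,500.00.
Then at r₁ with £200.00/mo: n₂ = −ln(1 − r₁·B/P)/ln(1+r₁) ≈ 36.53 → 37 more payments.
Total paid = 48·£200.00 + £105.96 = £9,705.96; interest = £9,705.96 − £7,900.00 = £1,805.96.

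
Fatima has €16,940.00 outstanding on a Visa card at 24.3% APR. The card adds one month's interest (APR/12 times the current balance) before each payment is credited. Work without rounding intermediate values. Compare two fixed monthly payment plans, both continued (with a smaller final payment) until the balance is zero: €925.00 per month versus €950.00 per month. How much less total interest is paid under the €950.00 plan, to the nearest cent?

Monthly rate r = 24.3%/12 = 2.025% = 0.02025.
At €925.00/mo: n = ⌈−ln(1 − rB₀/P)/ln(1+r)⌉ = 24 payments (last €106.44); total interest = total paid − €16,940.00 = €4,441.44.
At €950.00/mo: 23 payments (last €331.10); total interest €4,291.10.
Interest saved = €4,441.44 − €4,291.10 = €150.34.

€150.34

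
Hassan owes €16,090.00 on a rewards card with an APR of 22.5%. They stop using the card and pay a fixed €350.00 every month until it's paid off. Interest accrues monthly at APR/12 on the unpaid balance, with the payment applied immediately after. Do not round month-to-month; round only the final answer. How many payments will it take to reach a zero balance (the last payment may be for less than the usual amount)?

Monthly rate r = 22.5%/12 = 1.875% = 0.01875.
Recurrence: B ← B·(1+r) − €350.00.
Month 1: interest €301.69; balance after payment €16,041.69.
Month 2: interest €300.78; balance after payment €15,992.47.
Closed form: n = −ln(1 − rB₀/P)/ln(1+r) = −ln(0.13804)/ln(1.01875) ≈ 106.600, so the balance reaches zero during payment 107.

107 payments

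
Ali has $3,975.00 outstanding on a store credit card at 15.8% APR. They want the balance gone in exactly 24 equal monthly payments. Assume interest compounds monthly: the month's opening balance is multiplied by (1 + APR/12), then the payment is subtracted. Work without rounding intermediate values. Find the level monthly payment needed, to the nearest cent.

$194.25

Monthly rate r = 15.8%/12 = 1.31667% = 0.0131667.
Level-payment amortization: P = B₀·r / (1 − (1+r)^(−n)) = 3975.00·0.0131667 / (1 − 1.01317^(−24)).
Denominator 1 − (1+r)^(−24) = 0.269435495.
P = 52.3375 / 0.269435495 ≈ 194.25.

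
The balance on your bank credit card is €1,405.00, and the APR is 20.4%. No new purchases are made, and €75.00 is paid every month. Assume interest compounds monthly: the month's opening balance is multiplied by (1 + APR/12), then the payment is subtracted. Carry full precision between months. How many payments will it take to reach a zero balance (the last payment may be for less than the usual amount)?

23 months

Monthly rate r = 20.4%/12 = 1.7% = 0.017.
Recurrence: B ← B·(1+r) − €75.00.
Month 1: interest €23.88; balance after payment €1,353.88.
Month 2: interest €23.02; balance after payment €1,301.90.
Closed form: n = −ln(1 − rB₀/P)/ln(1+r) = −ln(0.68153)/ln(1.017) ≈ 22.745, so the balance reaches zero during payment 23.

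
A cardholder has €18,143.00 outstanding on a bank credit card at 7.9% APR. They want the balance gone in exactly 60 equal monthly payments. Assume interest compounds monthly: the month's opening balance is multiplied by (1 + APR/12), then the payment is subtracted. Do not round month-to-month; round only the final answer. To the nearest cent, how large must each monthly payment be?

€367.01

Monthly rate r = 7.9%/12 = 0.658333% = 0.00658333.
Level-payment amortization: P = B₀·r / (1 − (1+r)^(−n)) = 18143.00·0.00658333 / (1 − 1.00658^(−60)).
Denominator 1 − (1+r)^(−60) = 0.325447297.
P = 119.441 / 0.325447297 ≈ 367.01.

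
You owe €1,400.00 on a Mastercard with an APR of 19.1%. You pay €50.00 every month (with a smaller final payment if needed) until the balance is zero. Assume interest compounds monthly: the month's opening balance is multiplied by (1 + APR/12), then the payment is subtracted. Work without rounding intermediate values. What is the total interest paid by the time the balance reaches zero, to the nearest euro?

Monthly rate r = 19.1%/12 = 1.59167% = 0.0159167.
Payoff takes n = ⌈−ln(1 − rB₀/P)/ln(1+r)⌉ = ⌈37.362⌉ = 38 payments; the last is €18.17.
Total paid = 37·€50.00 + €18.17 = €1,868.17.
Total interest = total paid − principal = €1,868.17 − €1,400.00 = €468.17.

€468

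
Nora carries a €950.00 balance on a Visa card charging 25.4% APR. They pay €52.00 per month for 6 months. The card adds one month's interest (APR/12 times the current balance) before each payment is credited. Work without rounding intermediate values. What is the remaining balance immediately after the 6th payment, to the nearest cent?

€748.23

Monthly rate r = 25.4%/12 = 2.11667% = 0.0211667.
Each month: B ← B·(1+r) − €52.00.
Month 1: interest €20.11; balance after payment €918.11.
Month 2: interest €19.43; balance after payment €885.54.
Month 3: interest €18.74; balance after payment €852.29.
Month 4: interest €18.04; balance after payment €818.33.
Month 5: interest €17.32; balance after payment €783.65.
Month 6: interest €16.59; balance after payment €748.23.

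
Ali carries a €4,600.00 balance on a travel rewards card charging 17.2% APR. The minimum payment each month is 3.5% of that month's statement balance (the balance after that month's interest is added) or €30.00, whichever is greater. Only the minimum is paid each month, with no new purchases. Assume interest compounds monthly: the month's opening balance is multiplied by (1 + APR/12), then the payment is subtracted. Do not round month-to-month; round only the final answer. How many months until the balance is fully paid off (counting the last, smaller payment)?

116 months

Monthly rate r = 17.2%/12 = 1.43333% = 0.0143333.
While 3.5% of the post-interest balance exceeds €30.00, each month B ← (B·(1+r))·(1 − 0.035), i.e. B shrinks by the factor (1+r)·0.965 = 0.97883.
This holds for months 1–80. Entering month 81 the balance is €830.61; 3.5% of the post-interest balance is now below €30.00, so the flat €30.00 minimum applies from here.
From month 81 a fixed €30.00 at rate r clears €830.61 in 36 more payments. Total: 80 + 36 = 116 months.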